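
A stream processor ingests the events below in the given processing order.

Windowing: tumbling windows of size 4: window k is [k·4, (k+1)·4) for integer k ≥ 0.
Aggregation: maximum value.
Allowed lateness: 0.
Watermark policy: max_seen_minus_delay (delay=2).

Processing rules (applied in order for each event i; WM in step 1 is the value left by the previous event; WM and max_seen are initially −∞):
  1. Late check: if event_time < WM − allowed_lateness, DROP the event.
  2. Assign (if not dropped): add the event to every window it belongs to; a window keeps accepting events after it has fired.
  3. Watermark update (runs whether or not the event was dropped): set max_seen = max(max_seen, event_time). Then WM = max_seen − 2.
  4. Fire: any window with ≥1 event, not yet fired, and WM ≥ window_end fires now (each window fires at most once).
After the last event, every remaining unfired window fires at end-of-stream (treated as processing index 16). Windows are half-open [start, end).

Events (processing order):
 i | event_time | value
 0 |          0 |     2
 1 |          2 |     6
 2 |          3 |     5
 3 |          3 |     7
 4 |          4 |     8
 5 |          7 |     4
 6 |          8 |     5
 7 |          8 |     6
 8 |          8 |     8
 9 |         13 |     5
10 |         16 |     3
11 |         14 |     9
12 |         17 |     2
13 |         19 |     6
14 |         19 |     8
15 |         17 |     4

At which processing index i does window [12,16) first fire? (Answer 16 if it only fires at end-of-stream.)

13

i=0 t=0 v=2: → [0,4); WM=-2
i=1 t=2 v=6: → [0,4); WM=0
i=2 t=3 v=5: → [0,4); WM=1
i=3 t=3 v=7: → [0,4); WM=1
i=4 t=4 v=8: → [4,8); WM=2
i=5 t=7 v=4: → [4,8); WM=5; [0,4) fires=7
i=6 t=8 v=5: → [8,12); WM=6
i=7 t=8 v=6: → [8,12); WM=6
i=8 t=8 v=8: → [8,12); WM=6
i=9 t=13 v=5: → [12,16); WM=11; [4,8) fires=8
i=10 t=16 v=3: → [16,20); WM=14; [8,12) fires=8
i=11 t=14 v=9: → [12,16); WM=14
i=12 t=17 v=2: → [16,20); WM=15
i=13 t=19 v=6: → [16,20); WM=17; [12,16) fires=9
i=14 t=19 v=8: → [16,20); WM=17
i=15 t=17 v=4: → [16,20); WM=17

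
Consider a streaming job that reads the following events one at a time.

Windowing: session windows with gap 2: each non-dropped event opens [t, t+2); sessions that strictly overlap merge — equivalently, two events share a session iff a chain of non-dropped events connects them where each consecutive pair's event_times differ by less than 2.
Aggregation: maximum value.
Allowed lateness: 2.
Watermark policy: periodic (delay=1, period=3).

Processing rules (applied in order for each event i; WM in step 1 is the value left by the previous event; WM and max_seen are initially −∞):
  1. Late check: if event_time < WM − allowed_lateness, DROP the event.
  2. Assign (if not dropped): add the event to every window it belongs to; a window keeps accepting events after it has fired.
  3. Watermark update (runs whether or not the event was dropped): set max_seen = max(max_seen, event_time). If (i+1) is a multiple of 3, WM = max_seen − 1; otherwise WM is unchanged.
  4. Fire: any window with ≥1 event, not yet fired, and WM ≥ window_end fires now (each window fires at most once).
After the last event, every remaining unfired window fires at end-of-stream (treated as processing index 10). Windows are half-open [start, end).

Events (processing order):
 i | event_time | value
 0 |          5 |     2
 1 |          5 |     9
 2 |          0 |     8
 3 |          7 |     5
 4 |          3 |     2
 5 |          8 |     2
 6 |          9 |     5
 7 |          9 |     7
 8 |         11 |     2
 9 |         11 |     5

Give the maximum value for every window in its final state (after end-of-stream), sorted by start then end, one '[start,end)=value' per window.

[0,2)=8 [3,5)=2 [5,7)=9 [7,11)=7 [11,13)=5

i=0 t=5 v=2: → [5,7); WM=−∞
i=1 t=5 v=9: → [5,7); WM=−∞
i=2 t=0 v=8: → [0,2); WM=4
i=3 t=7 v=5: → [7,9); WM=4
i=4 t=3 v=2: → [3,5); WM=4
i=5 t=8 v=2: → [7,10); WM=7
i=6 t=9 v=5: → [7,11); WM=7
i=7 t=9 v=7: → [7,11); WM=7
i=8 t=11 v=2: → [11,13); WM=10
i=9 t=11 v=5: → [11,13); WM=10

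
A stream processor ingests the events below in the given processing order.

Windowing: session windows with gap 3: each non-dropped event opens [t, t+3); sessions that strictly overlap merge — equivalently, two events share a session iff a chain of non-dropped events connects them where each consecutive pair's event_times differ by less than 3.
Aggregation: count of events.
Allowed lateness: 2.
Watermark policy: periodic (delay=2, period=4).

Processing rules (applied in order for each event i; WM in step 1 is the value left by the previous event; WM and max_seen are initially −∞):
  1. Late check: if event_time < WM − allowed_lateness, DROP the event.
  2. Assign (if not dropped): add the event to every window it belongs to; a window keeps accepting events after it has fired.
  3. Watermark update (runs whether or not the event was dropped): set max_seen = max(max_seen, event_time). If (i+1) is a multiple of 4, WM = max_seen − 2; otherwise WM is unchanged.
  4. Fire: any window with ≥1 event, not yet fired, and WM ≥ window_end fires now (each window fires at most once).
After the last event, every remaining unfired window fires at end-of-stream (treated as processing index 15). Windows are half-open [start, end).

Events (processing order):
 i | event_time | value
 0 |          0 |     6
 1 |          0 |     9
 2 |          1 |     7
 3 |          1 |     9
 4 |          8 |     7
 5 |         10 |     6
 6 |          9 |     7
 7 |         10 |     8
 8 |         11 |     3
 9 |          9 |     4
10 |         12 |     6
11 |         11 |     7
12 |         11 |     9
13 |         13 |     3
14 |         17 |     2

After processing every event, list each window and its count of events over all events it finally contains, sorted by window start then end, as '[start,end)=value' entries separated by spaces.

[0,4)=4 [8,16)=10 [17,20)=1

i=0 t=0 v=6: → [0,3); WM=−∞
i=1 t=0 v=9: → [0,3); WM=−∞
i=2 t=1 v=7: → [0,4); WM=−∞
i=3 t=1 v=9: → [0,4); WM=-1
i=4 t=8 v=7: → [8,11); WM=-1
i=5 t=10 v=6: → [8,13); WM=-1
i=6 t=9 v=7: → [8,13); WM=-1
i=7 t=10 v=8: → [8,13); WM=8
i=8 t=11 v=3: → [8,14); WM=8
i=9 t=9 v=4: → [8,14); WM=8
i=10 t=12 v=6: → [8,15); WM=8
i=11 t=11 v=7: → [8,15); WM=10
i=12 t=11 v=9: → [8,15); WM=10
i=13 t=13 v=3: → [8,16); WM=10
i=14 t=17 v=2: → [17,20); WM=10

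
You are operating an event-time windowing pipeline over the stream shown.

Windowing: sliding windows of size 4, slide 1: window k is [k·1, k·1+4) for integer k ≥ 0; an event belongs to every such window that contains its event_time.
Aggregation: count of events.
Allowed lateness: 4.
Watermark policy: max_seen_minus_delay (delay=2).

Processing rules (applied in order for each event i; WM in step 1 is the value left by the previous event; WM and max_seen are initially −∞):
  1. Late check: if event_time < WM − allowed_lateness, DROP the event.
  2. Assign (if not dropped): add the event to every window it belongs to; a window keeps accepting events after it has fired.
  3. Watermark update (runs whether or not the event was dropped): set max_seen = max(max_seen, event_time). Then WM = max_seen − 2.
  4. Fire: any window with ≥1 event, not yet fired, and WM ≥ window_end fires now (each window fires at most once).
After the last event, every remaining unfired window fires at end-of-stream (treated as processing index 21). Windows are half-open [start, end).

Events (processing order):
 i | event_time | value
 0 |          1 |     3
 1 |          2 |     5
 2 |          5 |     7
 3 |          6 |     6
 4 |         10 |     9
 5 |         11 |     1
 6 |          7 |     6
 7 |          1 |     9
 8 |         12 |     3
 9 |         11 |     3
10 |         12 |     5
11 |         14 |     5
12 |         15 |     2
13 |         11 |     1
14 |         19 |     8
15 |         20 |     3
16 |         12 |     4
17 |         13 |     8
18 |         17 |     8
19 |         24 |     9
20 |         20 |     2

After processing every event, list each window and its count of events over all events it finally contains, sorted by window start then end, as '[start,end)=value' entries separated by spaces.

i=0 t=1 v=3: → [1,5),[0,4); WM=-1
i=1 t=2 v=5: → [2,6),[1,5),[0,4); WM=0
i=2 t=5 v=7: → [5,9),[4,8),[3,7),[2,6); WM=3
i=3 t=6 v=6: → [6,10),[5,9),[4,8),[3,7); WM=4; [0,4) fires=2
i=4 t=10 v=9: → [10,14),[9,13),[8,12),[7,11); WM=8; [1,5) fires=2 [2,6) fires=2 [3,7) fires=2 [4,8) fires=2
i=5 t=11 v=1: → [11,15),[10,14),[9,13),[8,12); WM=9; [5,9) fires=2
i=6 t=7 v=6: → [7,11),[6,10),[5,9),[4,8); WM=9
i=7 t=1 v=9: DROP (t<9-4); WM=9
i=8 t=12 v=3: → [12,16),[11,15),[10,14),[9,13); WM=10; [6,10) fires=2
i=9 t=11 v=3: → [11,15),[10,14),[9,13),[8,12); WM=10
i=10 t=12 v=5: → [12,16),[11,15),[10,14),[9,13); WM=10
i=11 t=14 v=5: → [14,18),[13,17),[12,16),[11,15); WM=12; [7,11) fires=2 [8,12) fires=3
i=12 t=15 v=2: → [15,19),[14,18),[13,17),[12,16); WM=13; [9,13) fires=5
i=13 t=11 v=1: → [11,15),[10,14),[9,13),[8,12); WM=13
i=14 t=19 v=8: → [19,23),[18,22),[17,21),[16,20); WM=17; [10,14) fires=6 [11,15) fires=6 [12,16) fires=4 [13,17) fires=2
i=15 t=20 v=3: → [20,24),[19,23),[18,22),[17,21); WM=18; [14,18) fires=2
i=16 t=12 v=4: DROP (t<18-4); WM=18
i=17 t=13 v=8: DROP (t<18-4); WM=18
i=18 t=17 v=8: → [17,21),[16,20),[15,19),[14,18); WM=18
i=19 t=24 v=9: → [24,28),[23,27),[22,26),[21,25); WM=22; [15,19) fires=2 [16,20) fires=2 [17,21) fires=3 [18,22) fires=2
i=20 t=20 v=2: → [20,24),[19,23),[18,22),[17,21); WM=22

[0,4)=2 [1,5)=2 [2,6)=2 [3,7)=2 [4,8)=3 [5,9)=3 [6,10)=2 [7,11)=2 [8,12)=4 [9,13)=6 [10,14)=6 [11,15)=6 [12,16)=4 [13,17)=2 [14,18)=3 [15,19)=2 [16,20)=2 [17,21)=4 [18,22)=3 [19,23)=3 [20,24)=2 [21,25)=1 [22,26)=1 [23,27)=1 [24,28)=1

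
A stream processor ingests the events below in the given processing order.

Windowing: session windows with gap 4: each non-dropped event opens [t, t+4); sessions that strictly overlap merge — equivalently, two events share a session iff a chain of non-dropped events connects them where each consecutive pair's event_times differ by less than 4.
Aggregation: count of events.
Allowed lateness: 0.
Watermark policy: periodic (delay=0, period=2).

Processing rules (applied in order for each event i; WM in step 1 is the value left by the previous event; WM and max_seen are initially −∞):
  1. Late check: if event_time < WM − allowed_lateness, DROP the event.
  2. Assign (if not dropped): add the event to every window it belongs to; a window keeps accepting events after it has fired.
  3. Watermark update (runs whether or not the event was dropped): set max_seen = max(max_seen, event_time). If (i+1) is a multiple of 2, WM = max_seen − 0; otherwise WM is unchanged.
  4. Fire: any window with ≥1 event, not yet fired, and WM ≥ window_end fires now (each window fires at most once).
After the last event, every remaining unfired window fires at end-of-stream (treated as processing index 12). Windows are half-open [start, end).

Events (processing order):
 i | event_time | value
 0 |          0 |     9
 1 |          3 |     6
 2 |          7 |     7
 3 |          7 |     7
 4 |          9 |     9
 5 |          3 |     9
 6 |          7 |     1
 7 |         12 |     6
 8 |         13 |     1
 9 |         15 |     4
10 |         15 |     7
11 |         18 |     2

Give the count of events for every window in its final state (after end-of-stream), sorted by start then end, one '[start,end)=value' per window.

[0,7)=2 [7,22)=8

i=0 t=0 v=9: → [0,4); WM=−∞
i=1 t=3 v=6: → [0,7); WM=3
i=2 t=7 v=7: → [7,11); WM=3
i=3 t=7 v=7: → [7,11); WM=7
i=4 t=9 v=9: → [7,13); WM=7
i=5 t=3 v=9: DROP (t<7-0); WM=9
i=6 t=7 v=1: DROP (t<9-0); WM=9
i=7 t=12 v=6: → [7,16); WM=12
i=8 t=13 v=1: → [7,17); WM=12
i=9 t=15 v=4: → [7,19); WM=15
i=10 t=15 v=7: → [7,19); WM=15
i=11 t=18 v=2: → [7,22); WM=18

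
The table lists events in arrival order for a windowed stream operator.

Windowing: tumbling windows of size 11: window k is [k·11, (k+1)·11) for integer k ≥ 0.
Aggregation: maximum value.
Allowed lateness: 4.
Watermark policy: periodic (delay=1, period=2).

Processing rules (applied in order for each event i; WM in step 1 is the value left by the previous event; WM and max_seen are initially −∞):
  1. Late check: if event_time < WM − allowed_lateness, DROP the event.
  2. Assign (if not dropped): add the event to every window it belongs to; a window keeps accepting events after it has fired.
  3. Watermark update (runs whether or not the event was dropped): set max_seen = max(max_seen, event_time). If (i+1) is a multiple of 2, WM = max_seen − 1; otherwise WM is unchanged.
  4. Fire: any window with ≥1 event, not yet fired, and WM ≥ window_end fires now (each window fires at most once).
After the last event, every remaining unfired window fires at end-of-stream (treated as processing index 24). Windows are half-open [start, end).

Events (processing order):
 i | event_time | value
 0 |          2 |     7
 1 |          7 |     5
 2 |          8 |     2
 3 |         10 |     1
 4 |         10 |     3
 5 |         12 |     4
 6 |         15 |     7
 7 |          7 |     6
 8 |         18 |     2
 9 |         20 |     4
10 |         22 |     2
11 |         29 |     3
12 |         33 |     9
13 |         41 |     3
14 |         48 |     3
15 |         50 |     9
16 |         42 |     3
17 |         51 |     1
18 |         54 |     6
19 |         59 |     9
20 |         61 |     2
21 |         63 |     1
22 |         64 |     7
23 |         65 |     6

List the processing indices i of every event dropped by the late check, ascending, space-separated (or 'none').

i=0 t=2 v=7: → [0,11); WM=−∞
i=1 t=7 v=5: → [0,11); WM=6
i=2 t=8 v=2: → [0,11); WM=6
i=3 t=10 v=1: → [0,11); WM=9
i=4 t=10 v=3: → [0,11); WM=9
i=5 t=12 v=4: → [11,22); WM=11; [0,11) fires=7
i=6 t=15 v=7: → [11,22); WM=11
i=7 t=7 v=6: → [0,11); WM=14
i=8 t=18 v=2: → [11,22); WM=14
i=9 t=20 v=4: → [11,22); WM=19
i=10 t=22 v=2: → [22,33); WM=19
i=11 t=29 v=3: → [22,33); WM=28; [11,22) fires=7
i=12 t=33 v=9: → [33,44); WM=28
i=13 t=41 v=3: → [33,44); WM=40; [22,33) fires=3
i=14 t=48 v=3: → [44,55); WM=40
i=15 t=50 v=9: → [44,55); WM=49; [33,44) fires=9
i=16 t=42 v=3: DROP (t<49-4); WM=49
i=17 t=51 v=1: → [44,55); WM=50
i=18 t=54 v=6: → [44,55); WM=50
i=19 t=59 v=9: → [55,66); WM=58; [44,55) fires=9
i=20 t=61 v=2: → [55,66); WM=58
i=21 t=63 v=1: → [55,66); WM=62
i=22 t=64 v=7: → [55,66); WM=62
i=23 t=65 v=6: → [55,66); WM=64

16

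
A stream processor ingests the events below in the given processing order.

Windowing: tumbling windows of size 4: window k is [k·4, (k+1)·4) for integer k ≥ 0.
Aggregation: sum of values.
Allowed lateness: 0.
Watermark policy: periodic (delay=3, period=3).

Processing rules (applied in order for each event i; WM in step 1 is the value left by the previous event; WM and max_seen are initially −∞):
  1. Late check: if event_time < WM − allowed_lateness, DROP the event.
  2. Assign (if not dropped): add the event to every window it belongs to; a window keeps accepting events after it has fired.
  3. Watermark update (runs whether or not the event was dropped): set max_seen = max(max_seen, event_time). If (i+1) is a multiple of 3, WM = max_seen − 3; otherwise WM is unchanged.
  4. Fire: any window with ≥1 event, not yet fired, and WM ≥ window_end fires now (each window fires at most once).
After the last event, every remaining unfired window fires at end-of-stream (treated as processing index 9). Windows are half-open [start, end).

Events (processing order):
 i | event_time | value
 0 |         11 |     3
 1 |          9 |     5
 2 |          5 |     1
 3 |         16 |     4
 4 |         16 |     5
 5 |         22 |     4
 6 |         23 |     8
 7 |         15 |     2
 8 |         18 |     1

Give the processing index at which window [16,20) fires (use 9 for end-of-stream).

i=0 t=11 v=3: → [8,12); WM=−∞
i=1 t=9 v=5: → [8,12); WM=−∞
i=2 t=5 v=1: → [4,8); WM=8; [4,8) fires=1
i=3 t=16 v=4: → [16,20); WM=8
i=4 t=16 v=5: → [16,20); WM=8
i=5 t=22 v=4: → [20,24); WM=19; [8,12) fires=8
i=6 t=23 v=8: → [20,24); WM=19
i=7 t=15 v=2: DROP (t<19-0); WM=19
i=8 t=18 v=1: DROP (t<19-0); WM=20; [16,20) fires=9

8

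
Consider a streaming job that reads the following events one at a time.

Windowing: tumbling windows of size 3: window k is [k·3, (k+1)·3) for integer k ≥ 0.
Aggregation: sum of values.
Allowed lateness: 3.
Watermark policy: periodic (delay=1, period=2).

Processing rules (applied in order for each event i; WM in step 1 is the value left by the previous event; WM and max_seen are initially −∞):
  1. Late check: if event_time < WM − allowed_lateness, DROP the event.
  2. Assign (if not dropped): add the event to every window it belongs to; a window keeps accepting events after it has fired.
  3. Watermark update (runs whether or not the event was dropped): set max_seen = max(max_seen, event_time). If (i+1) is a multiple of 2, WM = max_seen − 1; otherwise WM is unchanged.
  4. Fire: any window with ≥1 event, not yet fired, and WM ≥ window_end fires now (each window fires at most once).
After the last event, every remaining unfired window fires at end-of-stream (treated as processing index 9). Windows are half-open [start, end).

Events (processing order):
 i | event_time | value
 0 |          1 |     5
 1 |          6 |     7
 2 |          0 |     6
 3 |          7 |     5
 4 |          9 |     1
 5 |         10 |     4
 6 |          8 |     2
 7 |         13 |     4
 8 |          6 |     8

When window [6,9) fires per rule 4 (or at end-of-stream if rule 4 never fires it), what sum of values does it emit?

i=0 t=1 v=5: → [0,3); WM=−∞
i=1 t=6 v=7: → [6,9); WM=5; [0,3) fires=5
i=2 t=0 v=6: DROP (t<5-3); WM=5
i=3 t=7 v=5: → [6,9); WM=6
i=4 t=9 v=1: → [9,12); WM=6
i=5 t=10 v=4: → [9,12); WM=9; [6,9) fires=12
i=6 t=8 v=2: → [6,9); WM=9
i=7 t=13 v=4: → [12,15); WM=12; [9,12) fires=5
i=8 t=6 v=8: DROP (t<12-3); WM=12

12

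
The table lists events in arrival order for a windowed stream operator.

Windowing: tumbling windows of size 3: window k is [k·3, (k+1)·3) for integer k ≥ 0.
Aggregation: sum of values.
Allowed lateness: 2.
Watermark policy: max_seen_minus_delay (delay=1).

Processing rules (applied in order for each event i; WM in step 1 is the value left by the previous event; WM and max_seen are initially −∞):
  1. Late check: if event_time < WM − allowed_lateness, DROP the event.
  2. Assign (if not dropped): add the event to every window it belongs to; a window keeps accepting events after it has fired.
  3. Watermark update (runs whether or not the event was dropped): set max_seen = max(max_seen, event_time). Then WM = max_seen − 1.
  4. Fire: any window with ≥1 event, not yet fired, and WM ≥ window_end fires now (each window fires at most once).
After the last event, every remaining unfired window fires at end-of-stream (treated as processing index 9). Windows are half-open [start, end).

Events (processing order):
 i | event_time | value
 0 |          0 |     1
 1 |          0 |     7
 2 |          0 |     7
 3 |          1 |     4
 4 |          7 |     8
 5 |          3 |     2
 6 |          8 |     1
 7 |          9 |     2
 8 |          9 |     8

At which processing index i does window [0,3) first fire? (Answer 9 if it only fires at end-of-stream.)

i=0 t=0 v=1: → [0,3); WM=-1
i=1 t=0 v=7: → [0,3); WM=-1
i=2 t=0 v=7: → [0,3); WM=-1
i=3 t=1 v=4: → [0,3); WM=0
i=4 t=7 v=8: → [6,9); WM=6; [0,3) fires=19
i=5 t=3 v=2: DROP (t<6-2); WM=6
i=6 t=8 v=1: → [6,9); WM=7
i=7 t=9 v=2: → [9,12); WM=8
i=8 t=9 v=8: → [9,12); WM=8

4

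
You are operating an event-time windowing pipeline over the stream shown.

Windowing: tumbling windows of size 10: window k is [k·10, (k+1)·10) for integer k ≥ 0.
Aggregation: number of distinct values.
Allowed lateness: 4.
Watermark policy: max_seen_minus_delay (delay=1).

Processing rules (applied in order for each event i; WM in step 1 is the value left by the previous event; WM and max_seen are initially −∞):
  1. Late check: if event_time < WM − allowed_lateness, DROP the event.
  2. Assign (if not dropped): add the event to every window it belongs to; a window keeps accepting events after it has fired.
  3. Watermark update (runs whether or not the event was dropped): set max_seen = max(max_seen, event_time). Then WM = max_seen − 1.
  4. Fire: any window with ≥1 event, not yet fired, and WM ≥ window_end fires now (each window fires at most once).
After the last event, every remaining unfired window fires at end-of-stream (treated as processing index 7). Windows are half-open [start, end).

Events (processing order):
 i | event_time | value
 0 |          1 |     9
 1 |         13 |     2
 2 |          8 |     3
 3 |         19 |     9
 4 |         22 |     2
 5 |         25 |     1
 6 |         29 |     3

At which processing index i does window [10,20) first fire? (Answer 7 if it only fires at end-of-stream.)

i=0 t=1 v=9: → [0,10); WM=0
i=1 t=13 v=2: → [10,20); WM=12; [0,10) fires=1
i=2 t=8 v=3: → [0,10); WM=12
i=3 t=19 v=9: → [10,20); WM=18
i=4 t=22 v=2: → [20,30); WM=21; [10,20) fires=2
i=5 t=25 v=1: → [20,30); WM=24
i=6 t=29 v=3: → [20,30); WM=28

4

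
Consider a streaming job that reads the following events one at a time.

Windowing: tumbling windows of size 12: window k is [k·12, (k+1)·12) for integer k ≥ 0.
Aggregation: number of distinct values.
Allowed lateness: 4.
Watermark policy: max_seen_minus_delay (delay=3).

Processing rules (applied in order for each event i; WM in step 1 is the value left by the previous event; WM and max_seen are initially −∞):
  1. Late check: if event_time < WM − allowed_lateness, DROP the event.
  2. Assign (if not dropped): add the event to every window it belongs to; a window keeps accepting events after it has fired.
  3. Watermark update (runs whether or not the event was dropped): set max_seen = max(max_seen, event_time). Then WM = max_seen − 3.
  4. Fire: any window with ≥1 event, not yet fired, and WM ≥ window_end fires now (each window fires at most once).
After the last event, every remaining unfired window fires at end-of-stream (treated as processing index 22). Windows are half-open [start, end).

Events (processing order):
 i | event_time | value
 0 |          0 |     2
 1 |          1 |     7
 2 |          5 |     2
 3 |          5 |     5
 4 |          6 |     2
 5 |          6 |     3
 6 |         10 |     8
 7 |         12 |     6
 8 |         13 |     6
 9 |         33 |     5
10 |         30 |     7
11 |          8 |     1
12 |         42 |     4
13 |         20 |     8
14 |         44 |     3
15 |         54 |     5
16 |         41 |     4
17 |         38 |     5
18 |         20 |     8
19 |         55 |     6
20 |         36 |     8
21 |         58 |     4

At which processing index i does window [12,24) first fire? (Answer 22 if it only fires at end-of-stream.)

i=0 t=0 v=2: → [0,12); WM=-3
i=1 t=1 v=7: → [0,12); WM=-2
i=2 t=5 v=2: → [0,12); WM=2
i=3 t=5 v=5: → [0,12); WM=2
i=4 t=6 v=2: → [0,12); WM=3
i=5 t=6 v=3: → [0,12); WM=3
i=6 t=10 v=8: → [0,12); WM=7
i=7 t=12 v=6: → [12,24); WM=9
i=8 t=13 v=6: → [12,24); WM=10
i=9 t=33 v=5: → [24,36); WM=30; [0,12) fires=5 [12,24) fires=1
i=10 t=30 v=7: → [24,36); WM=30
i=11 t=8 v=1: DROP (t<30-4); WM=30
i=12 t=42 v=4: → [36,48); WM=39; [24,36) fires=2
i=13 t=20 v=8: DROP (t<39-4); WM=39
i=14 t=44 v=3: → [36,48); WM=41
i=15 t=54 v=5: → [48,60); WM=51; [36,48) fires=2
i=16 t=41 v=4: DROP (t<51-4); WM=51
i=17 t=38 v=5: DROP (t<51-4); WM=51
i=18 t=20 v=8: DROP (t<51-4); WM=51
i=19 t=55 v=6: → [48,60); WM=52
i=20 t=36 v=8: DROP (t<52-4); WM=52
i=21 t=58 v=4: → [48,60); WM=55

9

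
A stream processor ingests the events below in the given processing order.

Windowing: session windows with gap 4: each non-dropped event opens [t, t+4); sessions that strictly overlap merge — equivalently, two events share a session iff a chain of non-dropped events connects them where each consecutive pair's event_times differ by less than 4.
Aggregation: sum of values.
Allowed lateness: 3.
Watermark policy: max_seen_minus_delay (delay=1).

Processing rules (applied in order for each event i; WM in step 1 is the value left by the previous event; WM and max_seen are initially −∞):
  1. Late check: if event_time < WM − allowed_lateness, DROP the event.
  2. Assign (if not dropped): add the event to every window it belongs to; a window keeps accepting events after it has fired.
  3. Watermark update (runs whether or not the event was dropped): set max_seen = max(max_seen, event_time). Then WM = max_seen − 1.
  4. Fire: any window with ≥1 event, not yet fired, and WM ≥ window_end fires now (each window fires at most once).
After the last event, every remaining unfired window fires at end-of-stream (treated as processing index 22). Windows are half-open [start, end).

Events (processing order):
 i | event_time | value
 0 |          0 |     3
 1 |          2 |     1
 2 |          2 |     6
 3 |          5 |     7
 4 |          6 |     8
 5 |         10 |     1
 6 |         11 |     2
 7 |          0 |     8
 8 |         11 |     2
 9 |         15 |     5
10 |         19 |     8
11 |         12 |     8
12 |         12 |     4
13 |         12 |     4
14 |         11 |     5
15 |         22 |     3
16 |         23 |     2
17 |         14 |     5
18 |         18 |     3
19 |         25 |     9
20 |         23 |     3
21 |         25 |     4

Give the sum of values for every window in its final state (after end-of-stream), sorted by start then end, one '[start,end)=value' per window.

i=0 t=0 v=3: → [0,4); WM=-1
i=1 t=2 v=1: → [0,6); WM=1
i=2 t=2 v=6: → [0,6); WM=1
i=3 t=5 v=7: → [0,9); WM=4
i=4 t=6 v=8: → [0,10); WM=5
i=5 t=10 v=1: → [10,14); WM=9
i=6 t=11 v=2: → [10,15); WM=10
i=7 t=0 v=8: DROP (t<10-3); WM=10
i=8 t=11 v=2: → [10,15); WM=10
i=9 t=15 v=5: → [15,19); WM=14
i=10 t=19 v=8: → [19,23); WM=18
i=11 t=12 v=8: DROP (t<18-3); WM=18
i=12 t=12 v=4: DROP (t<18-3); WM=18
i=13 t=12 v=4: DROP (t<18-3); WM=18
i=14 t=11 v=5: DROP (t<18-3); WM=18
i=15 t=22 v=3: → [19,26); WM=21
i=16 t=23 v=2: → [19,27); WM=22
i=17 t=14 v=5: DROP (t<22-3); WM=22
i=18 t=18 v=3: DROP (t<22-3); WM=22
i=19 t=25 v=9: → [19,29); WM=24
i=20 t=23 v=3: → [19,29); WM=24
i=21 t=25 v=4: → [19,29); WM=24

[0,10)=25 [10,15)=5 [15,19)=5 [19,29)=29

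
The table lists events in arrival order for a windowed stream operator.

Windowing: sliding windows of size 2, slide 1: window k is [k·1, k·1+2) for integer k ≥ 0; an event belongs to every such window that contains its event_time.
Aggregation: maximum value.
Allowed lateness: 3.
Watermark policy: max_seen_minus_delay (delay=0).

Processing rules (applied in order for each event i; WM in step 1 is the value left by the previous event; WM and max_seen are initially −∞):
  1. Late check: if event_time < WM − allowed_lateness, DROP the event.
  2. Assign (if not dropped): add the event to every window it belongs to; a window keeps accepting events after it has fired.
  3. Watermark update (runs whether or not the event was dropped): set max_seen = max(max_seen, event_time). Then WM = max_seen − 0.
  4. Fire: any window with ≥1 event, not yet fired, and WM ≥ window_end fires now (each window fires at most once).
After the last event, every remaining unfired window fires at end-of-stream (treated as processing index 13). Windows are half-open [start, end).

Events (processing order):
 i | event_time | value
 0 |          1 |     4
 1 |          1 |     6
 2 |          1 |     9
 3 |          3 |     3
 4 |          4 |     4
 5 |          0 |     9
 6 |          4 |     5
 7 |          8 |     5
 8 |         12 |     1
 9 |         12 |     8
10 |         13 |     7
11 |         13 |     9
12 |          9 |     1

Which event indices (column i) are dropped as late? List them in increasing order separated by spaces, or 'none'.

i=0 t=1 v=4: → [1,3),[0,2); WM=1
i=1 t=1 v=6: → [1,3),[0,2); WM=1
i=2 t=1 v=9: → [1,3),[0,2); WM=1
i=3 t=3 v=3: → [3,5),[2,4); WM=3; [0,2) fires=9 [1,3) fires=9
i=4 t=4 v=4: → [4,6),[3,5); WM=4; [2,4) fires=3
i=5 t=0 v=9: DROP (t<4-3); WM=4
i=6 t=4 v=5: → [4,6),[3,5); WM=4
i=7 t=8 v=5: → [8,10),[7,9); WM=8; [3,5) fires=5 [4,6) fires=5
i=8 t=12 v=1: → [12,14),[11,13); WM=12; [7,9) fires=5 [8,10) fires=5
i=9 t=12 v=8: → [12,14),[11,13); WM=12
i=10 t=13 v=7: → [13,15),[12,14); WM=13; [11,13) fires=8
i=11 t=13 v=9: → [13,15),[12,14); WM=13
i=12 t=9 v=1: DROP (t<13-3); WM=13

5 12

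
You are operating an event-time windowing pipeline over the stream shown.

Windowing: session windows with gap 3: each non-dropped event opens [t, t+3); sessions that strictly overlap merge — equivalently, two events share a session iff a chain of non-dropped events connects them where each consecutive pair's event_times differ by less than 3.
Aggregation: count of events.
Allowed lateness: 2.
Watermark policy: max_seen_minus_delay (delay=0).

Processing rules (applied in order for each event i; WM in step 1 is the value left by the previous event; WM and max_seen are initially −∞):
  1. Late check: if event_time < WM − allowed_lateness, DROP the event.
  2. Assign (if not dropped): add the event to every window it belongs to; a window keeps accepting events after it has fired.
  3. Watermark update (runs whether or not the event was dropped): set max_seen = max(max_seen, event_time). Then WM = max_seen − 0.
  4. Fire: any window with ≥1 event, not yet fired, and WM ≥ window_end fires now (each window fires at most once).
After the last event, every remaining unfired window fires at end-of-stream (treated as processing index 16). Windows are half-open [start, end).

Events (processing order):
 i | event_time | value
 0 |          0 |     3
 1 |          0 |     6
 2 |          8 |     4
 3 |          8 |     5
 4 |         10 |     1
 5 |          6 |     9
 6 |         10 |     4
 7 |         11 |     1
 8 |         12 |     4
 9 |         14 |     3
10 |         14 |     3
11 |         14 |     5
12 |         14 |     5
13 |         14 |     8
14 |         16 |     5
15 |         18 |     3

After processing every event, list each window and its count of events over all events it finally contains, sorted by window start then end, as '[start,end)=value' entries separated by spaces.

[0,3)=2 [8,21)=13

i=0 t=0 v=3: → [0,3); WM=0
i=1 t=0 v=6: → [0,3); WM=0
i=2 t=8 v=4: → [8,11); WM=8
i=3 t=8 v=5: → [8,11); WM=8
i=4 t=10 v=1: → [8,13); WM=10
i=5 t=6 v=9: DROP (t<10-2); WM=10
i=6 t=10 v=4: → [8,13); WM=10
i=7 t=11 v=1: → [8,14); WM=11
i=8 t=12 v=4: → [8,15); WM=12
i=9 t=14 v=3: → [8,17); WM=14
i=10 t=14 v=3: → [8,17); WM=14
i=11 t=14 v=5: → [8,17); WM=14
i=12 t=14 v=5: → [8,17); WM=14
i=13 t=14 v=8: → [8,17); WM=14
i=14 t=16 v=5: → [8,19); WM=16
i=15 t=18 v=3: → [8,21); WM=18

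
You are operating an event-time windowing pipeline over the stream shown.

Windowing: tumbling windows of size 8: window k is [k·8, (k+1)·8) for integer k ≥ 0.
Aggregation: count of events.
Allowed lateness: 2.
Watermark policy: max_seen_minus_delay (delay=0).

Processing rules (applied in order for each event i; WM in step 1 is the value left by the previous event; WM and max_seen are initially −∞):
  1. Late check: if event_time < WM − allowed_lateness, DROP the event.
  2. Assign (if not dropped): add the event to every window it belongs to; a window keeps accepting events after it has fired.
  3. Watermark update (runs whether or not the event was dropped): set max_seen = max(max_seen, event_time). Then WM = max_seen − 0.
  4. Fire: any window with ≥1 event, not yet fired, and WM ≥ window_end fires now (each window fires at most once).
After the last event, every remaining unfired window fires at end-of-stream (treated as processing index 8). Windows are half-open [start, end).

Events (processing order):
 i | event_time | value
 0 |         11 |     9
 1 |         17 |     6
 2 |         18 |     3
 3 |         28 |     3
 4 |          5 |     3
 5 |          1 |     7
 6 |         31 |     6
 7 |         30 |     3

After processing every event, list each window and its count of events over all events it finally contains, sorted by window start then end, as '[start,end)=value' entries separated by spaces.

[8,16)=1 [16,24)=2 [24,32)=3

i=0 t=11 v=9: → [8,16); WM=11
i=1 t=17 v=6: → [16,24); WM=17; [8,16) fires=1
i=2 t=18 v=3: → [16,24); WM=18
i=3 t=28 v=3: → [24,32); WM=28; [16,24) fires=2
i=4 t=5 v=3: DROP (t<28-2); WM=28
i=5 t=1 v=7: DROP (t<28-2); WM=28
i=6 t=31 v=6: → [24,32); WM=31
i=7 t=30 v=3: → [24,32); WM=31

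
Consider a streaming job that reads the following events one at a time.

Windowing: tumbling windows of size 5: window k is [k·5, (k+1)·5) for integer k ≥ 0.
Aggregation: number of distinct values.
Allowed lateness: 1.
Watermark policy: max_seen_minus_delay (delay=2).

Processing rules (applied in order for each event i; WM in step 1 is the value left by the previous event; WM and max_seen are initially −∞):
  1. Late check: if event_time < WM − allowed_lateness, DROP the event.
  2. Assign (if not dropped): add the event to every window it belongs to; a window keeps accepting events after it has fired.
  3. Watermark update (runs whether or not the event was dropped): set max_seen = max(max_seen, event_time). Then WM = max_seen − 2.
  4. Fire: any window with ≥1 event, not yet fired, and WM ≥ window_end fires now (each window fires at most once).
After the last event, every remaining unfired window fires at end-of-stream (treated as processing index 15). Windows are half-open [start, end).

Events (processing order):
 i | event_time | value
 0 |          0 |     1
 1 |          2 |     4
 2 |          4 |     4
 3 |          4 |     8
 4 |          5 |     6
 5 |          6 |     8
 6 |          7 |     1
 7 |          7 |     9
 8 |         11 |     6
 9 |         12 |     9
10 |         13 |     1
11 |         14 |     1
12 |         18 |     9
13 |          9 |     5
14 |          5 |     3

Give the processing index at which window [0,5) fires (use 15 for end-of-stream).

6

i=0 t=0 v=1: → [0,5); WM=-2
i=1 t=2 v=4: → [0,5); WM=0
i=2 t=4 v=4: → [0,5); WM=2
i=3 t=4 v=8: → [0,5); WM=2
i=4 t=5 v=6: → [5,10); WM=3
i=5 t=6 v=8: → [5,10); WM=4
i=6 t=7 v=1: → [5,10); WM=5; [0,5) fires=3
i=7 t=7 v=9: → [5,10); WM=5
i=8 t=11 v=6: → [10,15); WM=9
i=9 t=12 v=9: → [10,15); WM=10; [5,10) fires=4
i=10 t=13 v=1: → [10,15); WM=11
i=11 t=14 v=1: → [10,15); WM=12
i=12 t=18 v=9: → [15,20); WM=16; [10,15) fires=3
i=13 t=9 v=5: DROP (t<16-1); WM=16
i=14 t=5 v=3: DROP (t<16-1); WM=16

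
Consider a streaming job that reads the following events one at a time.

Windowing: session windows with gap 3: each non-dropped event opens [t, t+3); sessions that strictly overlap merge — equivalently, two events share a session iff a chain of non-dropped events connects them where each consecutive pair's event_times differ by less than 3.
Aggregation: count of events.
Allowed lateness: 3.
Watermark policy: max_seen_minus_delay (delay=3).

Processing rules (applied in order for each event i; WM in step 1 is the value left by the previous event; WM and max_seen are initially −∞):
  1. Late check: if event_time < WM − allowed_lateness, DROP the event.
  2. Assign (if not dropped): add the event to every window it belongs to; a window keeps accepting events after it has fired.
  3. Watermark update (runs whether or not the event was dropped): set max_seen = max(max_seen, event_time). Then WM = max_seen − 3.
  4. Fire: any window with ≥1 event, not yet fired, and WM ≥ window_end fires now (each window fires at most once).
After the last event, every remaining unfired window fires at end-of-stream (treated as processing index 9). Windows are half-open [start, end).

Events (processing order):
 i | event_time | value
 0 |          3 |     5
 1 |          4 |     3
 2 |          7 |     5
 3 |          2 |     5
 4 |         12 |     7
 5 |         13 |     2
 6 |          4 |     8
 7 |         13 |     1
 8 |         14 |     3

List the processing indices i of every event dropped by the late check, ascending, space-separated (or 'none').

i=0 t=3 v=5: → [3,6); WM=0
i=1 t=4 v=3: → [3,7); WM=1
i=2 t=7 v=5: → [7,10); WM=4
i=3 t=2 v=5: → [2,7); WM=4
i=4 t=12 v=7: → [12,15); WM=9
i=5 t=13 v=2: → [12,16); WM=10
i=6 t=4 v=8: DROP (t<10-3); WM=10
i=7 t=13 v=1: → [12,16); WM=10
i=8 t=14 v=3: → [12,17); WM=11

6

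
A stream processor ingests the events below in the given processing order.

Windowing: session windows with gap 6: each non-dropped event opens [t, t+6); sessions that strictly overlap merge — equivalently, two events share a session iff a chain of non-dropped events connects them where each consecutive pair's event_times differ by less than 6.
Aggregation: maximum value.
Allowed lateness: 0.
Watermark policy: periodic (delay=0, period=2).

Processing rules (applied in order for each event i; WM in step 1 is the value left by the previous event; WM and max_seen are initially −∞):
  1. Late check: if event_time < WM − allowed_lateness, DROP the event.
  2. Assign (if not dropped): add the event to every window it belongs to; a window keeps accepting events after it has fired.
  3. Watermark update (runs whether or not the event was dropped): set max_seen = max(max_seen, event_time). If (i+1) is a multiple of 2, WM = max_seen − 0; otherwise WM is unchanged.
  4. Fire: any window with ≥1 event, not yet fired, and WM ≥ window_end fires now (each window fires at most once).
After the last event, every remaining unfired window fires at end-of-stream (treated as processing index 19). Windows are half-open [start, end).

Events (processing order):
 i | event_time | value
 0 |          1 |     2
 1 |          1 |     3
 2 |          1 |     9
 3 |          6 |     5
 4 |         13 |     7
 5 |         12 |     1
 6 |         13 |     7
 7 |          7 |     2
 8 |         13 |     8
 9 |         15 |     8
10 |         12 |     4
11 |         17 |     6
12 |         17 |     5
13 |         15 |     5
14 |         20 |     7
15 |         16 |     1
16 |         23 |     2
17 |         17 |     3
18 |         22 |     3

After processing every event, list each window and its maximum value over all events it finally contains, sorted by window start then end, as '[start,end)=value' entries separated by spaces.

i=0 t=1 v=2: → [1,7); WM=−∞
i=1 t=1 v=3: → [1,7); WM=1
i=2 t=1 v=9: → [1,7); WM=1
i=3 t=6 v=5: → [1,12); WM=6
i=4 t=13 v=7: → [13,19); WM=6
i=5 t=12 v=1: → [12,19); WM=13
i=6 t=13 v=7: → [12,19); WM=13
i=7 t=7 v=2: DROP (t<13-0); WM=13
i=8 t=13 v=8: → [12,19); WM=13
i=9 t=15 v=8: → [12,21); WM=15
i=10 t=12 v=4: DROP (t<15-0); WM=15
i=11 t=17 v=6: → [12,23); WM=17
i=12 t=17 v=5: → [12,23); WM=17
i=13 t=15 v=5: DROP (t<17-0); WM=17
i=14 t=20 v=7: → [12,26); WM=17
i=15 t=16 v=1: DROP (t<17-0); WM=20
i=16 t=23 v=2: → [12,29); WM=20
i=17 t=17 v=3: DROP (t<20-0); WM=23
i=18 t=22 v=3: DROP (t<23-0); WM=23

[1,12)=9 [12,29)=8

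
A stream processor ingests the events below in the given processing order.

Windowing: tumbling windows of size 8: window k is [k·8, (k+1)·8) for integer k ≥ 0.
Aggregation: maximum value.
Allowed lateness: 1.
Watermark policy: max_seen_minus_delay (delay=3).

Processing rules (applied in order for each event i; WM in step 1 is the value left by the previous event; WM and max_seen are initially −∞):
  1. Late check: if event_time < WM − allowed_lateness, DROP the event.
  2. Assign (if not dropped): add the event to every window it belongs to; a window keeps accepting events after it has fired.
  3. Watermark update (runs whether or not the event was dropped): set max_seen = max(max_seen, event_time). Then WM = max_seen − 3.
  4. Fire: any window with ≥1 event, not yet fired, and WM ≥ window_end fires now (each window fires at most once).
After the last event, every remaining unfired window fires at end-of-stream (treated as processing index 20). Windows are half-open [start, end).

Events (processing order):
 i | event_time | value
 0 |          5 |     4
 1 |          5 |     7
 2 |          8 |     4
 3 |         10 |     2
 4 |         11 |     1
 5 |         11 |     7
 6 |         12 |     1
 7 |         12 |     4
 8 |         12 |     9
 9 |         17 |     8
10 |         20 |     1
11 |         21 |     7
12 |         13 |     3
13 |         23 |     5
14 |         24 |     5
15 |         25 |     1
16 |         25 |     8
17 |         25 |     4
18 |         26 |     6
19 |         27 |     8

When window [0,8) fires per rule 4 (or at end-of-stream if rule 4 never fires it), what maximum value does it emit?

i=0 t=5 v=4: → [0,8); WM=2
i=1 t=5 v=7: → [0,8); WM=2
i=2 t=8 v=4: → [8,16); WM=5
i=3 t=10 v=2: → [8,16); WM=7
i=4 t=11 v=1: → [8,16); WM=8; [0,8) fires=7
i=5 t=11 v=7: → [8,16); WM=8
i=6 t=12 v=1: → [8,16); WM=9
i=7 t=12 v=4: → [8,16); WM=9
i=8 t=12 v=9: → [8,16); WM=9
i=9 t=17 v=8: → [16,24); WM=14
i=10 t=20 v=1: → [16,24); WM=17; [8,16) fires=9
i=11 t=21 v=7: → [16,24); WM=18
i=12 t=13 v=3: DROP (t<18-1); WM=18
i=13 t=23 v=5: → [16,24); WM=20
i=14 t=24 v=5: → [24,32); WM=21
i=15 t=25 v=1: → [24,32); WM=22
i=16 t=25 v=8: → [24,32); WM=22
i=17 t=25 v=4: → [24,32); WM=22
i=18 t=26 v=6: → [24,32); WM=23
i=19 t=27 v=8: → [24,32); WM=24; [16,24) fires=8

7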